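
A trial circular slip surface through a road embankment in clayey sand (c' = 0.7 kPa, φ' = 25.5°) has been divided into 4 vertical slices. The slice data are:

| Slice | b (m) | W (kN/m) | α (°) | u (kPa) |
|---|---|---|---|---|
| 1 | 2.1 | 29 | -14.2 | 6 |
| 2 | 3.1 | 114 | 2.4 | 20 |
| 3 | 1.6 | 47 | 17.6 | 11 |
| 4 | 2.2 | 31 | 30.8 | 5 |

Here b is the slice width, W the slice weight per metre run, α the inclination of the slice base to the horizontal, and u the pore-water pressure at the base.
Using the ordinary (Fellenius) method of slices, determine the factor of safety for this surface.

FS = 2.08

Ordinary method of slices: FS = Σ[c'·Δl_i + (W_i cosα_i − u_i·Δl_i)·tanφ'] / Σ W_i sinα_i, with Δl_i = b_i / cosα_i.
Slice 1: Δl = 2.1/cos(-14.2°) = 2.166 m; N'_1 = 29·cos(-14.2°) − 6·2.166 = 15.1; c'Δl = 1.52; W sinα = -7.1
Slice 2: Δl = 3.1/cos2.4° = 3.103 m; N'_2 = 114·cos2.4° − 20·3.103 = 51.8; c'Δl = 2.17; W sinα = 4.8
Slice 3: Δl = 1.6/cos17.6° = 1.679 m; N'_3 = 47·cos17.6° − 11·1.679 = 26.3; c'Δl = 1.18; W sinα = 14.2
Slice 4: Δl = 2.2/cos30.8° = 2.561 m; N'_4 = 31·cos30.8° − 5·2.561 = 13.8; c'Δl = 1.79; W sinα = 15.9
Σc'Δl = 6.7 kN/m; ΣN' = 107.1 kN/m; ΣW sinα = 27.7 kN/m
Resisting = 6.7 + 107.1·tan25.5° = 6.7 + 51.1 = 57.7 kN/m
FS = 57.7 / 27.7 = 2.081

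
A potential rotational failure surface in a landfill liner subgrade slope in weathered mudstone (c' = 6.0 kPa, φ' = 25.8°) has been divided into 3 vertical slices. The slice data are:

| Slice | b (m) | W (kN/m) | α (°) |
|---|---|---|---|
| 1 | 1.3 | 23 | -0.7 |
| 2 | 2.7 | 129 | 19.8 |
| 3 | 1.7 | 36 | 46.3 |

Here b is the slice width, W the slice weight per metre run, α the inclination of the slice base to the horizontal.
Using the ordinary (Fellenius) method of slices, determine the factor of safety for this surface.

Ordinary method of slices: FS = Σ[c'·Δl_i + (W_i cosα_i)·tanφ'] / Σ W_i sinα_i, with Δl_i = b_i / cosα_i.
Slice 1: Δl = 1.3/cos(-0.7°) = 1.300 m; N'_1 = 23·cos(-0.7°) = 23.0; c'Δl = 7.80; W sinα = -0.3
Slice 2: Δl = 2.7/cos19.8° = 2.870 m; N'_2 = 129·cos19.8° = 121.4; c'Δl = 17.22; W sinα = 43.7
Slice 3: Δl = 1.7/cos46.3° = 2.461 m; N'_3 = 36·cos46.3° = 24.9; c'Δl = 14.76; W sinα = 26.0
Σc'Δl = 39.8 kN/m; ΣN' = 169.2 kN/m; ΣW sinα = 69.4 kN/m
Resisting = 39.8 + 169.2·tan25.8° = 39.8 + 81.8 = 121.6 kN/m
FS = 121.6 / 69.4 = 1.751

FS = 1.75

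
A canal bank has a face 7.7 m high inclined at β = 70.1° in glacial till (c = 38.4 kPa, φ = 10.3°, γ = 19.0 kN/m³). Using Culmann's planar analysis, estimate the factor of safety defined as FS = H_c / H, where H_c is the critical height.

H_c = (4c/γ) · sinβ cosφ / [1 − cos(β − φ)]
    = (4·38.4/19.0) · sin70.1°·cos10.3° / [1 − cos59.8°]
    = 8.084 · 0.9251 / 0.4970 = 15.05 m
FS = H_c / H = 15.05 / 7.7 = 1.954

FS = 1.95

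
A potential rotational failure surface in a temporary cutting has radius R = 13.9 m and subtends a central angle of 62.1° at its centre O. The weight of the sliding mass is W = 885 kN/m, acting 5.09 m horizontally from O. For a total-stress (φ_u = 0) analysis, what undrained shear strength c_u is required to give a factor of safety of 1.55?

FS = c_u·L_a·R / (W·d), so c_u = FS·W·d / (L_a·R).
Arc length L_a = R·θ = 13.9·(62.1°·π/180) = 13.9·1.0838 = 15.07 m
c_u = 1.55·885·5.09 / (15.07·13.9) = 6982.2 / 209.41 = 33.34 kPa

c_u = 33.3 kPa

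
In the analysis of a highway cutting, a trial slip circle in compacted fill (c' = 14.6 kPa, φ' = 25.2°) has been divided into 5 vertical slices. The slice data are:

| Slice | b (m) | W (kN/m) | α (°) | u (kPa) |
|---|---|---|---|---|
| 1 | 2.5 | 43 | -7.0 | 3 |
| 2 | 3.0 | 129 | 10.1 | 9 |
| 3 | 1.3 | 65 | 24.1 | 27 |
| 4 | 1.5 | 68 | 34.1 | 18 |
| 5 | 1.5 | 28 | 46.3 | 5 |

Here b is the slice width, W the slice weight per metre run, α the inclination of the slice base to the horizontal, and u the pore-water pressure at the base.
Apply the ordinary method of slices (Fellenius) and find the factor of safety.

Ordinary method of slices: FS = Σ[c'·Δl_i + (W_i cosα_i − u_i·Δl_i)·tanφ'] / Σ W_i sinα_i, with Δl_i = b_i / cosα_i.
Slice 1: Δl = 2.5/cos(-7.0°) = 2.519 m; N'_1 = 43·cos(-7.0°) − 3·2.519 = 35.1; c'Δl = 36.77; W sinα = -5.2
Slice 2: Δl = 3.0/cos10.1° = 3.047 m; N'_2 = 129·cos10.1° − 9·3.047 = 99.6; c'Δl = 44.49; W sinα = 22.6
Slice 3: Δl = 1.3/cos24.1° = 1.424 m; N'_3 = 65·cos24.1° − 27·1.424 = 20.9; c'Δl = 20.79; W sinα = 26.5
Slice 4: Δl = 1.5/cos34.1° = 1.811 m; N'_4 = 68·cos34.1° − 18·1.811 = 23.7; c'Δl = 26.45; W sinα = 38.1
Slice 5: Δl = 1.5/cos46.3° = 2.171 m; N'_5 = 28·cos46.3° − 5·2.171 = 8.5; c'Δl = 31.70; W sinα = 20.2
Σc'Δl = 160.2 kN/m; ΣN' = 187.8 kN/m; ΣW sinα = 102.3 kN/m
Resisting = 160.2 + 187.8·tan25.2° = 160.2 + 88.4 = 248.6 kN/m
FS = 248.6 / 102.3 = 2.430

FS = 2.43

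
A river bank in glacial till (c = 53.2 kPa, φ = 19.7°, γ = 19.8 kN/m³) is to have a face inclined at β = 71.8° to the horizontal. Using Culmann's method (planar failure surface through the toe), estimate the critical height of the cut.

Culmann's analysis gives the critical failure plane at α_cr = (β + φ)/2 = (71.8 + 19.7)/2 = 45.8°, and the critical height
H_c = (4c/γ) · sinβ cosφ / [1 − cos(β − φ)]
    = (4·53.2/19.8) · sin71.8°·cos19.7° / [1 − cos(52.1°)]
    = 10.747 · 0.9500·0.9415 / [1 − 0.6143]
    = 10.747 · 0.8944 / 0.3857
    = 24.92 m

H_c = 24.92 m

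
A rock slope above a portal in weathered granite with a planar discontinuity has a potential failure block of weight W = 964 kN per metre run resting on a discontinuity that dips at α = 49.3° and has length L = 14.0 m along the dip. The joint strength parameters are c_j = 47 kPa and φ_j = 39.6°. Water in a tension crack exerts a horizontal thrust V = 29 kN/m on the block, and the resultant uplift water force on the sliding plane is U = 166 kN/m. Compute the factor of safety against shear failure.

Resolving the block weight along and normal to the plane and applying the Mohr–Coulomb strength on the joint:
N' = W cosα − U − V sinα = 964·cos49.3° − 166 − 29·sin49.3° = 440.6 kN/m
Driving force T = W sinα + V cosα = 964·sin49.3° + 29·cos49.3° = 749.8 kN/m
Resisting force R = c_j·L + N'·tanφ_j = 47·14.0 + 440.6·tan39.6° = 658.0 + 364.5 = 1022.5 kN/m
FS = R / T = 1022.5 / 749.8 = 1.364

FS = 1.36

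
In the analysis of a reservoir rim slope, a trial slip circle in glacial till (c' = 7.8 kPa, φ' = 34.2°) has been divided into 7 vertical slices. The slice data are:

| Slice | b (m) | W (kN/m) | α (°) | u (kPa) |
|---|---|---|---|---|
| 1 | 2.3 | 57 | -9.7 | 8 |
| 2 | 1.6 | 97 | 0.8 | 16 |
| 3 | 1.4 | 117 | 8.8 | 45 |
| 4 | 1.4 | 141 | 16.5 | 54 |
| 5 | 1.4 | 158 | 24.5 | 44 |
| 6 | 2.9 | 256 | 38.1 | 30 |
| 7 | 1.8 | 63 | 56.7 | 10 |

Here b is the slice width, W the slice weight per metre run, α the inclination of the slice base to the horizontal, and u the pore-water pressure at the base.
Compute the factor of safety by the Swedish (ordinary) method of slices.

FS = 1.17

Ordinary method of slices: FS = Σ[c'·Δl_i + (W_i cosα_i − u_i·Δl_i)·tanφ'] / Σ W_i sinα_i, with Δl_i = b_i / cosα_i.
Slice 1: Δl = 2.3/cos(-9.7°) = 2.333 m; N'_1 = 57·cos(-9.7°) − 8·2.333 = 37.5; c'Δl = 18.20; W sinα = -9.6
Slice 2: Δl = 1.6/cos0.8° = 1.600 m; N'_2 = 97·cos0.8° − 16·1.600 = 71.4; c'Δl = 12.48; W sinα = 1.4
Slice 3: Δl = 1.4/cos8.8° = 1.417 m; N'_3 = 117·cos8.8° − 45·1.417 = 51.9; c'Δl = 11.05; W sinα = 17.9
Slice 4: Δl = 1.4/cos16.5° = 1.460 m; N'_4 = 141·cos16.5° − 54·1.460 = 56.3; c'Δl = 11.39; W sinα = 40.0
Slice 5: Δl = 1.4/cos24.5° = 1.539 m; N'_5 = 158·cos24.5° − 44·1.539 = 76.1; c'Δl = 12.00; W sinα = 65.5
Slice 6: Δl = 2.9/cos38.1° = 3.685 m; N'_6 = 256·cos38.1° − 30·3.685 = 90.9; c'Δl = 28.74; W sinα = 158.0
Slice 7: Δl = 1.8/cos56.7° = 3.279 m; N'_7 = 63·cos56.7° − 10·3.279 = 1.8; c'Δl = 25.57; W sinα = 52.7
Σc'Δl = 119.4 kN/m; ΣN' = 385.9 kN/m; ΣW sinα = 325.8 kN/m
Resisting = 119.4 + 385.9·tan34.2° = 119.4 + 262.3 = 381.7 kN/m
FS = 381.7 / 325.8 = 1.171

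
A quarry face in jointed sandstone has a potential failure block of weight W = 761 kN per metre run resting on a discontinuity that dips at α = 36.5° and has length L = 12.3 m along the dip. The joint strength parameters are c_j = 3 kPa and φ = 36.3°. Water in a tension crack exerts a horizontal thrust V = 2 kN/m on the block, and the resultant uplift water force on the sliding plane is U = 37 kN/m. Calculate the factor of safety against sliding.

Resolving the block weight along and normal to the plane and applying the Mohr–Coulomb strength on the joint:
N' = W cosα − U − V sinα = 761·cos36.5° − 37 − 2·sin36.5° = 573.5 kN/m
Driving force T = W sinα + V cosα = 761·sin36.5° + 2·cos36.5° = 454.3 kN/m
Resisting force R = c_j·L + N'·tanφ = 3·12.3 + 573.5·tan36.3° = 36.9 + 421.3 = 458.2 kN/m
FS = R / T = 458.2 / 454.3 = 1.009

FS = 1.01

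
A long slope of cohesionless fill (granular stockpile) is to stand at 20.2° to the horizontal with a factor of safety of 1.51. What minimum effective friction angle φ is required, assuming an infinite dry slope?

FS = tanφ/tanβ ⇒ tanφ = FS · tanβ = 1.51 · tan20.2° = 0.5556
φ = arctan(0.5556) = 29.06°

φ = 29.1°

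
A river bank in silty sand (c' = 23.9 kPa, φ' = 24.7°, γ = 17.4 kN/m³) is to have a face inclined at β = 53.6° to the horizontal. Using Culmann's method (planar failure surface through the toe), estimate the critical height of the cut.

H_c = 32.26 m

Culmann's analysis gives the critical failure plane at α_cr = (β + φ')/2 = (53.6 + 24.7)/2 = 39.1°, and the critical height
H_c = (4c'/γ) · sinβ cosφ' / [1 − cos(β − φ')]
    = (4·23.9/17.4) · sin53.6°·cos24.7° / [1 − cos(28.9°)]
    = 5.494 · 0.8049·0.9085 / [1 − 0.8755]
    = 5.494 · 0.7313 / 0.1245
    = 32.26 m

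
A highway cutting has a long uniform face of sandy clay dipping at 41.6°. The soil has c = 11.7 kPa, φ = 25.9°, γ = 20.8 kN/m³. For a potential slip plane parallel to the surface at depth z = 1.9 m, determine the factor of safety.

FS = 1.14

For an infinite slope with a slip plane parallel to the surface (no pore pressure): FS = [c + γz cos²β tanφ] / [γz sinβ cosβ].
γz = 20.8·1.9 = 39.52 kN/m²
Numerator = 11.7 + 39.52·cos²41.6°·tan25.9° = 11.7 + 39.52·0.5592·0.4856 = 22.431 kPa
Denominator = 39.52·sin41.6°·cos41.6° = 39.52·0.6639·0.7478 = 19.621 kPa
FS = 22.431 / 19.621 = 1.143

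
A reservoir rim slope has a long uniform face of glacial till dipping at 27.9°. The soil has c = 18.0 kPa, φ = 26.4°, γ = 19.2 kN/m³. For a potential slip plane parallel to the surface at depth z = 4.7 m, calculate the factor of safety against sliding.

FS = 1.42

For an infinite slope with a slip plane parallel to the surface (no pore pressure): FS = [c + γz cos²β tanφ] / [γz sinβ cosβ].
γz = 19.2·4.7 = 90.24 kN/m²
Numerator = 18.0 + 90.24·cos²27.9°·tan26.4° = 18.0 + 90.24·0.7810·0.4964 = 52.987 kPa
Denominator = 90.24·sin27.9°·cos27.9° = 90.24·0.4679·0.8838 = 37.318 kPa
FS = 52.987 / 37.318 = 1.420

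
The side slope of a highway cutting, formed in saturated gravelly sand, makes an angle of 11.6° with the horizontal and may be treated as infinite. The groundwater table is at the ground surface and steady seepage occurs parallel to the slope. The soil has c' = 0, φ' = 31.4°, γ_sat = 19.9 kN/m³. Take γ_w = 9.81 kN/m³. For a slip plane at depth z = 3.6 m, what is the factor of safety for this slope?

FS = 1.51

With seepage parallel to the slope and the water table at the surface, the effective normal stress on the slip plane uses the buoyant unit weight γ' = γ_sat − γ_w while the driving shear stress uses γ_sat:
FS = [c' + γ' z cos²β tanφ'] / [γ_sat z sinβ cosβ]
(For c' = 0 this reduces to FS = (γ'/γ_sat)·tanφ'/tanβ.)
γ' = 19.9 − 9.81 = 10.09 kN/m³
Numerator = 0.0 + 10.09·3.6·cos²11.6°·tan31.4° = 0.0 + 10.09·3.6·0.9596·0.6104 = 21.276 kPa
Denominator = 19.9·3.6·sin11.6°·cos11.6° = 19.9·3.6·0.2011·0.9796 = 14.111 kPa
FS = 21.276 / 14.111 = 1.508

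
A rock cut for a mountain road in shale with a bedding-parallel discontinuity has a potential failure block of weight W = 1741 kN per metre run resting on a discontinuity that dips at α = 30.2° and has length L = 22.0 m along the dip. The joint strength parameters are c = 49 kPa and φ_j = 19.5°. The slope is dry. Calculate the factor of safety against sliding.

FS = 1.84

Resolving the block weight along and normal to the plane and applying the Mohr–Coulomb strength on the joint:
N' = W cosα = 1741·cos30.2° = 1504.7 kN/m
Driving force T = W sinα = 1741·sin30.2° = 875.8 kN/m
Resisting force R = c·L + N'·tanφ_j = 49·22.0 + 1504.7·tan19.5° = 1078.0 + 532.8 = 1610.8 kN/m
FS = R / T = 1610.8 / 875.8 = 1.839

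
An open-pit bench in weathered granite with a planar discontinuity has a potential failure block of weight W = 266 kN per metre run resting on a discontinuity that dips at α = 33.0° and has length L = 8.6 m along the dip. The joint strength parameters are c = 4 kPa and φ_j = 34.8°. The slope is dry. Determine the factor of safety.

Resolving the block weight along and normal to the plane and applying the Mohr–Coulomb strength on the joint:
N' = W cosα = 266·cos33.0° = 223.1 kN/m
Driving force T = W sinα = 266·sin33.0° = 144.9 kN/m
Resisting force R = c·L + N'·tanφ_j = 4·8.6 + 223.1·tan34.8° = 34.4 + 155.0 = 189.4 kN/m
FS = R / T = 189.4 / 144.9 = 1.308

FS = 1.31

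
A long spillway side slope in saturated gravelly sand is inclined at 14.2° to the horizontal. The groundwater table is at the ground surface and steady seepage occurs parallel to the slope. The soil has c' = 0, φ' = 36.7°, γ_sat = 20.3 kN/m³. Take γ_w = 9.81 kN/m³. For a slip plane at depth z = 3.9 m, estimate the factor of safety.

With seepage parallel to the slope and the water table at the surface, the effective normal stress on the slip plane uses the buoyant unit weight γ' = γ_sat − γ_w while the driving shear stress uses γ_sat:
FS = [c' + γ' z cos²β tanφ'] / [γ_sat z sinβ cosβ]
(For c' = 0 this reduces to FS = (γ'/γ_sat)·tanφ'/tanβ.)
γ' = 20.3 − 9.81 = 10.49 kN/m³
Numerator = 0.0 + 10.49·3.9·cos²14.2°·tan36.7° = 0.0 + 10.49·3.9·0.9398·0.7454 = 28.659 kPa
Denominator = 20.3·3.9·sin14.2°·cos14.2° = 20.3·3.9·0.2453·0.9694 = 18.828 kPa
FS = 28.659 / 18.828 = 1.522

FS = 1.52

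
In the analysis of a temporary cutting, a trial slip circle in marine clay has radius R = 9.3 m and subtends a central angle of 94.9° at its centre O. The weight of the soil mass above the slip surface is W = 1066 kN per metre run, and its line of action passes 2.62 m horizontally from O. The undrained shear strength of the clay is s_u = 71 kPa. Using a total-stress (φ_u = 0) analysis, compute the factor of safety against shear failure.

FS = 3.64

Taking moments about the centre O, the resisting moment is provided by the undrained shear strength acting along the arc:
Arc length L_a = R·θ = 9.3·(94.9°·π/180) = 9.3·1.6563 = 15.40 m
M_R = s_u·L_a·R = 71·15.40·9.3 = 10171.1 kN·m/m
M_D = W·d = 1066·2.62 = 2792.9 kN·m/m
FS = M_R / M_D = 10171.1 / 2792.9 = 3.642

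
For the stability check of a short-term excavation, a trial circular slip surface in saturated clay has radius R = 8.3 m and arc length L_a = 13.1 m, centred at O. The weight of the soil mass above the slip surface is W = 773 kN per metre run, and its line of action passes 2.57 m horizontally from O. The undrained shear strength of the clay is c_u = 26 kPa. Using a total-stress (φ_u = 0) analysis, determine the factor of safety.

FS = 1.42

Taking moments about the centre O, the resisting moment is provided by the undrained shear strength acting along the arc:
M_R = c_u·L_a·R = 26·13.10·8.3 = 2827.0 kN·m/m
M_D = W·d = 773·2.57 = 1986.6 kN·m/m
FS = M_R / M_D = 2827.0 / 1986.6 = 1.423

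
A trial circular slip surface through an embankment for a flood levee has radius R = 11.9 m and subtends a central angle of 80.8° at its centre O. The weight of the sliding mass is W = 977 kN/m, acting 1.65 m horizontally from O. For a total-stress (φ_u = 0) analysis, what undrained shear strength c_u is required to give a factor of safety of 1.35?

c_u = 10.9 kPa

FS = c_u·L_a·R / (W·d), so c_u = FS·W·d / (L_a·R).
Arc length L_a = R·θ = 11.9·(80.8°·π/180) = 11.9·1.4102 = 16.78 m
c_u = 1.35·977·1.65 / (16.78·11.9) = 2176.3 / 199.70 = 10.90 kPa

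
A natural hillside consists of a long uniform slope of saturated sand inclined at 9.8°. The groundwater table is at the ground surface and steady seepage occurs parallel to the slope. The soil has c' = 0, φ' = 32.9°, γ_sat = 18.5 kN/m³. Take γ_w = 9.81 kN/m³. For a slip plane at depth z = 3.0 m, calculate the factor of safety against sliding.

With seepage parallel to the slope and the water table at the surface, the effective normal stress on the slip plane uses the buoyant unit weight γ' = γ_sat − γ_w while the driving shear stress uses γ_sat:
FS = [c' + γ' z cos²β tanφ'] / [γ_sat z sinβ cosβ]
(For c' = 0 this reduces to FS = (γ'/γ_sat)·tanφ'/tanβ.)
γ' = 18.5 − 9.81 = 8.69 kN/m³
Numerator = 0.0 + 8.69·3.0·cos²9.8°·tan32.9° = 0.0 + 8.69·3.0·0.9710·0.6469 = 16.377 kPa
Denominator = 18.5·3.0·sin9.8°·cos9.8° = 18.5·3.0·0.1702·0.9854 = 9.309 kPa
FS = 16.377 / 9.309 = 1.759

FS = 1.76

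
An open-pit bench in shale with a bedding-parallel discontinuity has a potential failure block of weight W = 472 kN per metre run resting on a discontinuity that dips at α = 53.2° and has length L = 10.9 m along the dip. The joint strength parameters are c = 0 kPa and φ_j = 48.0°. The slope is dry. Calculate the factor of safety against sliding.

FS = 0.83

Resolving the block weight along and normal to the plane and applying the Mohr–Coulomb strength on the joint:
N' = W cosα = 472·cos53.2° = 282.7 kN/m
Driving force T = W sinα = 472·sin53.2° = 377.9 kN/m
Resisting force R = c·L + N'·tanφ_j = 0·10.9 + 282.7·tan48.0° = 0.0 + 314.0 = 314.0 kN/m
FS = R / T = 314.0 / 377.9 = 0.831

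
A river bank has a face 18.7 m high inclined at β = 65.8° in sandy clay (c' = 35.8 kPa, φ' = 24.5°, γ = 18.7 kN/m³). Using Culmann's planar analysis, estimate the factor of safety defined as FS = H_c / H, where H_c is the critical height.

FS = 1.37

H_c = (4c'/γ) · sinβ cosφ' / [1 − cos(β − φ')]
    = (4·35.8/18.7) · sin65.8°·cos24.5° / [1 − cos41.3°]
    = 7.658 · 0.8300 / 0.2487 = 25.55 m
FS = H_c / H = 25.55 / 18.7 = 1.366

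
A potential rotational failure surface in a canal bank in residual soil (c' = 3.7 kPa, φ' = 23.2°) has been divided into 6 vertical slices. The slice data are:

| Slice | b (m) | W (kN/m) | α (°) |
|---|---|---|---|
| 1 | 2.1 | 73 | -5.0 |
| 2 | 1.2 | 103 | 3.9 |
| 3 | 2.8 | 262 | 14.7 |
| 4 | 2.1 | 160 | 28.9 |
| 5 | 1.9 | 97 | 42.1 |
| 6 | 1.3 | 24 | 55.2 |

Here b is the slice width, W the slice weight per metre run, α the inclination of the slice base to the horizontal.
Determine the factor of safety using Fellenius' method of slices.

Ordinary method of slices: FS = Σ[c'·Δl_i + (W_i cosα_i)·tanφ'] / Σ W_i sinα_i, with Δl_i = b_i / cosα_i.
Slice 1: Δl = 2.1/cos(-5.0°) = 2.108 m; N'_1 = 73·cos(-5.0°) = 72.7; c'Δl = 7.80; W sinα = -6.4
Slice 2: Δl = 1.2/cos3.9° = 1.203 m; N'_2 = 103·cos3.9° = 102.8; c'Δl = 4.45; W sinα = 7.0
Slice 3: Δl = 2.8/cos14.7° = 2.895 m; N'_3 = 262·cos14.7° = 253.4; c'Δl = 10.71; W sinα = 66.5
Slice 4: Δl = 2.1/cos28.9° = 2.399 m; N'_4 = 160·cos28.9° = 140.1; c'Δl = 8.88; W sinα = 77.3
Slice 5: Δl = 1.9/cos42.1° = 2.561 m; N'_5 = 97·cos42.1° = 72.0; c'Δl = 9.47; W sinα = 65.0
Slice 6: Δl = 1.3/cos55.2° = 2.278 m; N'_6 = 24·cos55.2° = 13.7; c'Δl = 8.43; W sinα = 19.7
Σc'Δl = 49.7 kN/m; ΣN' = 654.7 kN/m; ΣW sinα = 229.2 kN/m
Resisting = 49.7 + 654.7·tan23.2° = 49.7 + 280.6 = 330.3 kN/m
FS = 330.3 / 229.2 = 1.441

FS = 1.44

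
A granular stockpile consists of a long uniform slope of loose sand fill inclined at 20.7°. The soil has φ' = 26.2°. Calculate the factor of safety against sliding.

For a dry cohesionless infinite slope the factor of safety is FS = tanφ' / tanβ.
FS = tan26.2° / tan20.7° = 0.4921 / 0.3779 = 1.302

FS = 1.30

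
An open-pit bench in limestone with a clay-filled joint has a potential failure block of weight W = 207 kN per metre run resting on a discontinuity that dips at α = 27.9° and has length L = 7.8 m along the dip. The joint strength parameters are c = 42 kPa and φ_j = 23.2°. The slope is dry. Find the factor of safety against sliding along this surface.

Resolving the block weight along and normal to the plane and applying the Mohr–Coulomb strength on the joint:
N' = W cosα = 207·cos27.9° = 182.9 kN/m
Driving force T = W sinα = 207·sin27.9° = 96.9 kN/m
Resisting force R = c·L + N'·tanφ_j = 42·7.8 + 182.9·tan23.2° = 327.6 + 78.4 = 406.0 kN/m
FS = R / T = 406.0 / 96.9 = 4.192

FS = 4.19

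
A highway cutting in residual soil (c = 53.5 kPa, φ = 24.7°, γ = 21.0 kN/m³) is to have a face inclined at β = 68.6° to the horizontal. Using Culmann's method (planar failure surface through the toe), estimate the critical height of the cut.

H_c = 30.85 m

Culmann's analysis gives the critical failure plane at α_cr = (β + φ)/2 = (68.6 + 24.7)/2 = 46.6°, and the critical height
H_c = (4c/γ) · sinβ cosφ / [1 − cos(β − φ)]
    = (4·53.5/21.0) · sin68.6°·cos24.7° / [1 − cos(43.9°)]
    = 10.190 · 0.9311·0.9085 / [1 − 0.7206]
    = 10.190 · 0.8459 / 0.2794
    = 30.85 m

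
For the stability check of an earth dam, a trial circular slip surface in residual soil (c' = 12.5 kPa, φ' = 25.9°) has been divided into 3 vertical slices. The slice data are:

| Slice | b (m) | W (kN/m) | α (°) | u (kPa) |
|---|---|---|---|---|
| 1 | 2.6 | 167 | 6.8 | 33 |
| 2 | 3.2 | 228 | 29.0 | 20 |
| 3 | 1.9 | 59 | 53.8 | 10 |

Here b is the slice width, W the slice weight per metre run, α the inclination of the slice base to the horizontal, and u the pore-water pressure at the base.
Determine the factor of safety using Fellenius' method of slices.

FS = 1.24

Ordinary method of slices: FS = Σ[c'·Δl_i + (W_i cosα_i − u_i·Δl_i)·tanφ'] / Σ W_i sinα_i, with Δl_i = b_i / cosα_i.
Slice 1: Δl = 2.6/cos6.8° = 2.618 m; N'_1 = 167·cos6.8° − 33·2.618 = 79.4; c'Δl = 32.73; W sinα = 19.8
Slice 2: Δl = 3.2/cos29.0° = 3.659 m; N'_2 = 228·cos29.0° − 20·3.659 = 126.2; c'Δl = 45.73; W sinα = 110.5
Slice 3: Δl = 1.9/cos53.8° = 3.217 m; N'_3 = 59·cos53.8° − 10·3.217 = 2.7; c'Δl = 40.21; W sinα = 47.6
Σc'Δl = 118.7 kN/m; ΣN' = 208.3 kN/m; ΣW sinα = 177.9 kN/m
Resisting = 118.7 + 208.3·tan25.9° = 118.7 + 101.2 = 219.8 kN/m
FS = 219.8 / 177.9 = 1.236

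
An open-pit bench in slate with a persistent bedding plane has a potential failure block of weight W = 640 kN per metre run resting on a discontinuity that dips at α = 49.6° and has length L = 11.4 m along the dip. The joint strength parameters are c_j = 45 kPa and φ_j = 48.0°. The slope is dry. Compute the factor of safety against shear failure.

FS = 2.00

Resolving the block weight along and normal to the plane and applying the Mohr–Coulomb strength on the joint:
N' = W cosα = 640·cos49.6° = 414.8 kN/m
Driving force T = W sinα = 640·sin49.6° = 487.4 kN/m
Resisting force R = c_j·L + N'·tanφ_j = 45·11.4 + 414.8·tan48.0° = 513.0 + 460.7 = 973.7 kN/m
FS = R / T = 973.7 / 487.4 = 1.998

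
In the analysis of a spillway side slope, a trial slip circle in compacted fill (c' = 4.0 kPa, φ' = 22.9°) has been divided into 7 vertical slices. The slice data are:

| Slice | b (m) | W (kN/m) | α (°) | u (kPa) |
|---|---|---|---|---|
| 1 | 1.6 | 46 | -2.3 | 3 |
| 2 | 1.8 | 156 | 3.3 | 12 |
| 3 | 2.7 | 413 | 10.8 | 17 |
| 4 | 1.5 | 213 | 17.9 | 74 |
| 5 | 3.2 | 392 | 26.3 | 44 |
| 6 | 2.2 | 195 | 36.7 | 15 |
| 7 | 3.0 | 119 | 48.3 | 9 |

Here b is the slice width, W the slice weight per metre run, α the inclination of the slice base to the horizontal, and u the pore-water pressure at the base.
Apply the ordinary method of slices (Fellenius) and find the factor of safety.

Ordinary method of slices: FS = Σ[c'·Δl_i + (W_i cosα_i − u_i·Δl_i)·tanφ'] / Σ W_i sinα_i, with Δl_i = b_i / cosα_i.
Slice 1: Δl = 1.6/cos(-2.3°) = 1.601 m; N'_1 = 46·cos(-2.3°) − 3·1.601 = 41.2; c'Δl = 6.41; W sinα = -1.8
Slice 2: Δl = 1.8/cos3.3° = 1.803 m; N'_2 = 156·cos3.3° − 12·1.803 = 134.1; c'Δl = 7.21; W sinα = 9.0
Slice 3: Δl = 2.7/cos10.8° = 2.749 m; N'_3 = 413·cos10.8° − 17·2.749 = 359.0; c'Δl = 10.99; W sinα = 77.4
Slice 4: Δl = 1.5/cos17.9° = 1.576 m; N'_4 = 213·cos17.9° − 74·1.576 = 86.0; c'Δl = 6.31; W sinα = 65.5
Slice 5: Δl = 3.2/cos26.3° = 3.569 m; N'_5 = 392·cos26.3° − 44·3.569 = 194.4; c'Δl = 14.28; W sinα = 173.7
Slice 6: Δl = 2.2/cos36.7° = 2.744 m; N'_6 = 195·cos36.7° − 15·2.744 = 115.2; c'Δl = 10.98; W sinα = 116.5
Slice 7: Δl = 3.0/cos48.3° = 4.510 m; N'_7 = 119·cos48.3° − 9·4.510 = 38.6; c'Δl = 18.04; W sinα = 88.8
Σc'Δl = 74.2 kN/m; ΣN' = 968.4 kN/m; ΣW sinα = 529.1 kN/m
Resisting = 74.2 + 968.4·tan22.9° = 74.2 + 409.1 = 483.3 kN/m
FS = 483.3 / 529.1 = 0.913

FS = 0.91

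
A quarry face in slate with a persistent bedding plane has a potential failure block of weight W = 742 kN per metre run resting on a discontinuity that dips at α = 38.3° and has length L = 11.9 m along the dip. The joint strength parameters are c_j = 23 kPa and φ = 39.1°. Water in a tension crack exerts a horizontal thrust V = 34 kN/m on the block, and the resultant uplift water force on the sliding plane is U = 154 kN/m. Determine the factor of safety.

Resolving the block weight along and normal to the plane and applying the Mohr–Coulomb strength on the joint:
N' = W cosα − U − V sinα = 742·cos38.3° − 154 − 34·sin38.3° = 407.2 kN/m
Driving force T = W sinα + V cosα = 742·sin38.3° + 34·cos38.3° = 486.6 kN/m
Resisting force R = c_j·L + N'·tanφ = 23·11.9 + 407.2·tan39.1° = 273.7 + 330.9 = 604.6 kN/m
FS = R / T = 604.6 / 486.6 = 1.243

FS = 1.24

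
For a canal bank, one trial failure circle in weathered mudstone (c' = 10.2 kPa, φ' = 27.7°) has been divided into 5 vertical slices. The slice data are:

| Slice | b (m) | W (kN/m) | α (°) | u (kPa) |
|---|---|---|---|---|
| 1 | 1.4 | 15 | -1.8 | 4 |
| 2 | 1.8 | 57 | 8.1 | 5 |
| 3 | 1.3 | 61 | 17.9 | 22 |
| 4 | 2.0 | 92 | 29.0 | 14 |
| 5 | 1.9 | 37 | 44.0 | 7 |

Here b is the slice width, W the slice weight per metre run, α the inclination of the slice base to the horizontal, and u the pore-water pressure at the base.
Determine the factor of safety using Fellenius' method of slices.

FS = 1.77

Ordinary method of slices: FS = Σ[c'·Δl_i + (W_i cosα_i − u_i·Δl_i)·tanφ'] / Σ W_i sinα_i, with Δl_i = b_i / cosα_i.
Slice 1: Δl = 1.4/cos(-1.8°) = 1.401 m; N'_1 = 15·cos(-1.8°) − 4·1.401 = 9.4; c'Δl = 14.29; W sinα = -0.5
Slice 2: Δl = 1.8/cos8.1° = 1.818 m; N'_2 = 57·cos8.1° − 5·1.818 = 47.3; c'Δl = 18.55; W sinα = 8.0
Slice 3: Δl = 1.3/cos17.9° = 1.366 m; N'_3 = 61·cos17.9° − 22·1.366 = 28.0; c'Δl = 13.93; W sinα = 18.7
Slice 4: Δl = 2.0/cos29.0° = 2.287 m; N'_4 = 92·cos29.0° − 14·2.287 = 48.5; c'Δl = 23.32; W sinα = 44.6
Slice 5: Δl = 1.9/cos44.0° = 2.641 m; N'_5 = 37·cos44.0° − 7·2.641 = 8.1; c'Δl = 26.94; W sinα = 25.7
Σc'Δl = 97.0 kN/m; ΣN' = 141.3 kN/m; ΣW sinα = 96.6 kN/m
Resisting = 97.0 + 141.3·tan27.7° = 97.0 + 74.2 = 171.2 kN/m
FS = 171.2 / 96.6 = 1.772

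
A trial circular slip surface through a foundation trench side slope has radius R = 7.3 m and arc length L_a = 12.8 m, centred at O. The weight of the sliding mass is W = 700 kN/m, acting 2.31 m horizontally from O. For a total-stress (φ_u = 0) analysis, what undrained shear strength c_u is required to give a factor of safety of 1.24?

FS = c_u·L_a·R / (W·d), so c_u = FS·W·d / (L_a·R).
c_u = 1.24·700·2.31 / (12.80·7.3) = 2005.1 / 93.44 = 21.46 kPa

c_u = 21.5 kPa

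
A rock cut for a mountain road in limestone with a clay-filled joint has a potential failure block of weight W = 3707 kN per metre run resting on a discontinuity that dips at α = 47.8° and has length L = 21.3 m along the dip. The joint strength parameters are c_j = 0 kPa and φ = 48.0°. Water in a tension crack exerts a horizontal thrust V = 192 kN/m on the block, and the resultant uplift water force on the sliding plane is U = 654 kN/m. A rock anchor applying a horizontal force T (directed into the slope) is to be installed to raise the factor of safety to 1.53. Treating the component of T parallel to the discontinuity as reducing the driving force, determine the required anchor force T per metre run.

Resolving forces along and normal to the sliding plane, with the horizontal anchor force T adding T·sinα to the effective normal force and T·cosα acting up the plane against the driving force:
FS = [c_jL + (W cosα − U − V sinα + T sinα) tanφ] / [W sinα + V cosα − T cosα]
Without the anchor: N' = 1693.8 kN/m, driving T_d = 2875.1 kN/m, resisting R = 0·21.3 + 1693.8·tan48.0° = 1881.2 kN/m, FS = 0.65.
Setting FS = 1.53 and solving for T:
1.53·(2875.1 − T cos47.8°) = 1881.2 + T sin47.8°·tan48.0°
T·(sin47.8°·tan48.0° + 1.53·cos47.8°) = 1.53·2875.1 − 1881.2
T·(0.7408·1.1106 + 1.53·0.6717) = 4399.0 − 1881.2 = 2517.8
T·1.8505 = 2517.8
T = 1360.6 kN/m

T = 1361 kN/m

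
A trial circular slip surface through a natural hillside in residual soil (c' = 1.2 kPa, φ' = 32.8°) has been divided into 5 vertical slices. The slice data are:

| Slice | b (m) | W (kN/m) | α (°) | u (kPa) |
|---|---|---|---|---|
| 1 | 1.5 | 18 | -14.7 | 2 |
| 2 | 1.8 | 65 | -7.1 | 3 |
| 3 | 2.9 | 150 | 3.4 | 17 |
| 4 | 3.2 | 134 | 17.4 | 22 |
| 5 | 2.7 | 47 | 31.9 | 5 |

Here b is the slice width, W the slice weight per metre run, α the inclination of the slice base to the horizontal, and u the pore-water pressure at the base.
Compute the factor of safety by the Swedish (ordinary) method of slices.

Ordinary method of slices: FS = Σ[c'·Δl_i + (W_i cosα_i − u_i·Δl_i)·tanφ'] / Σ W_i sinα_i, with Δl_i = b_i / cosα_i.
Slice 1: Δl = 1.5/cos(-14.7°) = 1.551 m; N'_1 = 18·cos(-14.7°) − 2·1.551 = 14.3; c'Δl = 1.86; W sinα = -4.6
Slice 2: Δl = 1.8/cos(-7.1°) = 1.814 m; N'_2 = 65·cos(-7.1°) − 3·1.814 = 59.1; c'Δl = 2.18; W sinα = -8.0
Slice 3: Δl = 2.9/cos3.4° = 2.905 m; N'_3 = 150·cos3.4° − 17·2.905 = 100.3; c'Δl = 3.49; W sinα = 8.9
Slice 4: Δl = 3.2/cos17.4° = 3.353 m; N'_4 = 134·cos17.4° − 22·3.353 = 54.1; c'Δl = 4.02; W sinα = 40.1
Slice 5: Δl = 2.7/cos31.9° = 3.180 m; N'_5 = 47·cos31.9° − 5·3.180 = 24.0; c'Δl = 3.82; W sinα = 24.8
Σc'Δl = 15.4 kN/m; ΣN' = 251.8 kN/m; ΣW sinα = 61.2 kN/m
Resisting = 15.4 + 251.8·tan32.8° = 15.4 + 162.3 = 177.6 kN/m
FS = 177.6 / 61.2 = 2.903

FS = 2.90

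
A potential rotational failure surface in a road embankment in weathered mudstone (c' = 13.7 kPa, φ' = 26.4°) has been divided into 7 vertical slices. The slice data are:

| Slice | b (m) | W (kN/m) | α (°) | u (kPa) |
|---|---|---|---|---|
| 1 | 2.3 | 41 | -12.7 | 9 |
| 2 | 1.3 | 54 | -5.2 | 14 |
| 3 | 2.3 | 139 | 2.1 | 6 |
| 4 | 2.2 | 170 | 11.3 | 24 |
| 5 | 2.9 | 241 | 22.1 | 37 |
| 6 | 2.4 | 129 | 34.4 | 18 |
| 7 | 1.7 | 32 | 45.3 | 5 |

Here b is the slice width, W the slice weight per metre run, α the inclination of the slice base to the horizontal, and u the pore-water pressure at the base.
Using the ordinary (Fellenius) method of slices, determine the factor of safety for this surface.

FS = 2.18

Ordinary method of slices: FS = Σ[c'·Δl_i + (W_i cosα_i − u_i·Δl_i)·tanφ'] / Σ W_i sinα_i, with Δl_i = b_i / cosα_i.
Slice 1: Δl = 2.3/cos(-12.7°) = 2.358 m; N'_1 = 41·cos(-12.7°) − 9·2.358 = 18.8; c'Δl = 32.30; W sinα = -9.0
Slice 2: Δl = 1.3/cos(-5.2°) = 1.305 m; N'_2 = 54·cos(-5.2°) − 14·1.305 = 35.5; c'Δl = 17.88; W sinα = -4.9
Slice 3: Δl = 2.3/cos2.1° = 2.302 m; N'_3 = 139·cos2.1° − 6·2.302 = 125.1; c'Δl = 31.53; W sinα = 5.1
Slice 4: Δl = 2.2/cos11.3° = 2.243 m; N'_4 = 170·cos11.3° − 24·2.243 = 112.9; c'Δl = 30.74; W sinα = 33.3
Slice 5: Δl = 2.9/cos22.1° = 3.130 m; N'_5 = 241·cos22.1° − 37·3.130 = 107.5; c'Δl = 42.88; W sinα = 90.7
Slice 6: Δl = 2.4/cos34.4° = 2.909 m; N'_6 = 129·cos34.4° − 18·2.909 = 54.1; c'Δl = 39.85; W sinα = 72.9
Slice 7: Δl = 1.7/cos45.3° = 2.417 m; N'_7 = 32·cos45.3° − 5·2.417 = 10.4; c'Δl = 33.11; W sinα = 22.7
Σc'Δl = 228.3 kN/m; ΣN' = 464.2 kN/m; ΣW sinα = 210.8 kN/m
Resisting = 228.3 + 464.2·tan26.4° = 228.3 + 230.4 = 458.7 kN/m
FS = 458.7 / 210.8 = 2.176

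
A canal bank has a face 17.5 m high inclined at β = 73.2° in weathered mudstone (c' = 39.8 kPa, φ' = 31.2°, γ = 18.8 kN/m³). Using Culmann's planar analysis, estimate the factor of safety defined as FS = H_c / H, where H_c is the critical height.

FS = 1.54

H_c = (4c'/γ) · sinβ cosφ' / [1 − cos(β − φ')]
    = (4·39.8/18.8) · sin73.2°·cos31.2° / [1 − cos42.0°]
    = 8.468 · 0.8189 / 0.2569 = 27.00 m
FS = H_c / H = 27.00 / 17.5 = 1.543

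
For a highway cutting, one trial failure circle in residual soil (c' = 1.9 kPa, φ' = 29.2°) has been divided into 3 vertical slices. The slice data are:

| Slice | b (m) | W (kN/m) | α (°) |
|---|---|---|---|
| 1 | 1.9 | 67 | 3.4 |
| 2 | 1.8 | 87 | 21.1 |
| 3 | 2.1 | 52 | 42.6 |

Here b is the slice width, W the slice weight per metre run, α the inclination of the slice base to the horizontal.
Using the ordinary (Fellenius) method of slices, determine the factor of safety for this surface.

FS = 1.66

Ordinary method of slices: FS = Σ[c'·Δl_i + (W_i cosα_i)·tanφ'] / Σ W_i sinα_i, with Δl_i = b_i / cosα_i.
Slice 1: Δl = 1.9/cos3.4° = 1.903 m; N'_1 = 67·cos3.4° = 66.9; c'Δl = 3.62; W sinα = 4.0
Slice 2: Δl = 1.8/cos21.1° = 1.929 m; N'_2 = 87·cos21.1° = 81.2; c'Δl = 3.67; W sinα = 31.3
Slice 3: Δl = 2.1/cos42.6° = 2.853 m; N'_3 = 52·cos42.6° = 38.3; c'Δl = 5.42; W sinα = 35.2
Σc'Δl = 12.7 kN/m; ΣN' = 186.3 kN/m; ΣW sinα = 70.5 kN/m
Resisting = 12.7 + 186.3·tan29.2° = 12.7 + 104.1 = 116.8 kN/m
FS = 116.8 / 70.5 = 1.657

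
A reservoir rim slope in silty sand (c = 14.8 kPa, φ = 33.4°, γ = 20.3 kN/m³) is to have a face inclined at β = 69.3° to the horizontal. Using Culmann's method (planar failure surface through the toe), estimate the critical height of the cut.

H_c = 11.99 m

Culmann's analysis gives the critical failure plane at α_cr = (β + φ)/2 = (69.3 + 33.4)/2 = 51.3°, and the critical height
H_c = (4c/γ) · sinβ cosφ / [1 − cos(β − φ)]
    = (4·14.8/20.3) · sin69.3°·cos33.4° / [1 − cos(35.9°)]
    = 2.916 · 0.9354·0.8348 / [1 − 0.8100]
    = 2.916 · 0.7810 / 0.1900
    = 11.99 m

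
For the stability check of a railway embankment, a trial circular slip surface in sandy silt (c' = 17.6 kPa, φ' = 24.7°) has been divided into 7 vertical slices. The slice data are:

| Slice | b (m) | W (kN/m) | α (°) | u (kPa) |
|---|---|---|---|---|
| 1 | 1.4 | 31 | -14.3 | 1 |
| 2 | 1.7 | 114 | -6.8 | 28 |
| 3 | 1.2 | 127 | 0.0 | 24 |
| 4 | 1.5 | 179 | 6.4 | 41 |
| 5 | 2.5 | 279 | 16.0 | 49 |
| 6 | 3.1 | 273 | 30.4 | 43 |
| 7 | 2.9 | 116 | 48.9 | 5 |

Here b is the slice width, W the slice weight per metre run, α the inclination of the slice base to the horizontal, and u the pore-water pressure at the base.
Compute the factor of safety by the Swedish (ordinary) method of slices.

FS = 1.85

Ordinary method of slices: FS = Σ[c'·Δl_i + (W_i cosα_i − u_i·Δl_i)·tanφ'] / Σ W_i sinα_i, with Δl_i = b_i / cosα_i.
Slice 1: Δl = 1.4/cos(-14.3°) = 1.445 m; N'_1 = 31·cos(-14.3°) − 1·1.445 = 28.6; c'Δl = 25.43; W sinα = -7.7
Slice 2: Δl = 1.7/cos(-6.8°) = 1.712 m; N'_2 = 114·cos(-6.8°) − 28·1.712 = 65.3; c'Δl = 30.13; W sinα = -13.5
Slice 3: Δl = 1.2/cos0.0° = 1.200 m; N'_3 = 127·cos0.0° − 24·1.200 = 98.2; c'Δl = 21.12; W sinα = 0.0
Slice 4: Δl = 1.5/cos6.4° = 1.509 m; N'_4 = 179·cos6.4° − 41·1.509 = 116.0; c'Δl = 26.57; W sinα = 20.0
Slice 5: Δl = 2.5/cos16.0° = 2.601 m; N'_5 = 279·cos16.0° − 49·2.601 = 140.8; c'Δl = 45.77; W sinα = 76.9
Slice 6: Δl = 3.1/cos30.4° = 3.594 m; N'_6 = 273·cos30.4° − 43·3.594 = 80.9; c'Δl = 63.26; W sinα = 138.1
Slice 7: Δl = 2.9/cos48.9° = 4.411 m; N'_7 = 116·cos48.9° − 5·4.411 = 54.2; c'Δl = 77.64; W sinα = 87.4
Σc'Δl = 289.9 kN/m; ΣN' = 583.9 kN/m; ΣW sinα = 301.3 kN/m
Resisting = 289.9 + 583.9·tan24.7° = 289.9 + 268.6 = 558.5 kN/m
FS = 558.5 / 301.3 = 1.854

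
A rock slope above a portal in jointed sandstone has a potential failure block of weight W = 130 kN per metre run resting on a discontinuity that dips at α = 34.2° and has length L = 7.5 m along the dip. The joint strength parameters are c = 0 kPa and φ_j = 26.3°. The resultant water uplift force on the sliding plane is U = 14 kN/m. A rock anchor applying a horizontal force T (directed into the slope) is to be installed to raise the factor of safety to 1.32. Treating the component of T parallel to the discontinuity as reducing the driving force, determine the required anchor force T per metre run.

T = 37 kN/m

Resolving forces along and normal to the sliding plane, with the horizontal anchor force T adding T·sinα to the effective normal force and T·cosα acting up the plane against the driving force:
FS = [cL + (W cosα − U + T sinα) tanφ_j] / [W sinα − T cosα]
Without the anchor: N' = 93.5 kN/m, driving T_d = 73.1 kN/m, resisting R = 0·7.5 + 93.5·tan26.3° = 46.2 kN/m, FS = 0.63.
Setting FS = 1.32 and solving for T:
1.32·(73.1 − T cos34.2°) = 46.2 + T sin34.2°·tan26.3°
T·(sin34.2°·tan26.3° + 1.32·cos34.2°) = 1.32·73.1 − 46.2
T·(0.5621·0.4942 + 1.32·0.8271) = 96.5 − 46.2 = 50.2
T·1.3695 = 50.2
T = 36.7 kN/m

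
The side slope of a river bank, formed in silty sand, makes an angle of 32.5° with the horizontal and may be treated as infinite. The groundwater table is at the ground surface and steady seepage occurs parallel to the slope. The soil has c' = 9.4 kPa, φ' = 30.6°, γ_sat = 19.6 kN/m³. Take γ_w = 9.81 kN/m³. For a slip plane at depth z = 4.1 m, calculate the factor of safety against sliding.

With seepage parallel to the slope and the water table at the surface, the effective normal stress on the slip plane uses the buoyant unit weight γ' = γ_sat − γ_w while the driving shear stress uses γ_sat:
FS = [c' + γ' z cos²β tanφ'] / [γ_sat z sinβ cosβ]
γ' = 19.6 − 9.81 = 9.79 kN/m³
Numerator = 9.4 + 9.79·4.1·cos²32.5°·tan30.6° = 9.4 + 9.79·4.1·0.7113·0.5914 = 26.285 kPa
Denominator = 19.6·4.1·sin32.5°·cos32.5° = 19.6·4.1·0.5373·0.8434 = 36.415 kPa
FS = 26.285 / 36.415 = 0.722

FS = 0.72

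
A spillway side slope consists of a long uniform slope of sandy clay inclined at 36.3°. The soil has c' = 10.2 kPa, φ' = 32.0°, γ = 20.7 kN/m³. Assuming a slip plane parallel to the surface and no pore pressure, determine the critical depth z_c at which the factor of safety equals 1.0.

z_c = 6.92 m

Setting FS = 1.00 in FS = [c' + γz cos²β tanφ'] / [γz sinβ cosβ] and solving for z:
z = c' / [γ cosβ (FS·sinβ − cosβ·tanφ')]
  = 10.2 / [20.7·cos36.3°·(1.00·sin36.3° − cos36.3°·tan32.0°)]
  = 10.2 / [20.7·0.8059·(1.00·0.5920 − 0.8059·0.6249)]
  = 10.2 / 1.4750 = 6.915 m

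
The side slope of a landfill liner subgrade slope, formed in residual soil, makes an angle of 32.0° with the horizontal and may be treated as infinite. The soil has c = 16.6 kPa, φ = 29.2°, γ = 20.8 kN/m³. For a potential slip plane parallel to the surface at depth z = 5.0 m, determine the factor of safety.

For an infinite slope with a slip plane parallel to the surface (no pore pressure): FS = [c + γz cos²β tanφ] / [γz sinβ cosβ].
γz = 20.8·5.0 = 104.00 kN/m²
Numerator = 16.6 + 104.00·cos²32.0°·tan29.2° = 16.6 + 104.00·0.7192·0.5589 = 58.402 kPa
Denominator = 104.00·sin32.0°·cos32.0° = 104.00·0.5299·0.8480 = 46.737 kPa
FS = 58.402 / 46.737 = 1.250

FS = 1.25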